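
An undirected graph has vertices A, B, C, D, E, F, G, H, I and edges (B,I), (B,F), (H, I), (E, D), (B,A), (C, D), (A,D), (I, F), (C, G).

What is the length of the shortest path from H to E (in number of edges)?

Distance 0: H.
Distance 1: I.
Distance 2: B, F.
Distance 3: A.
Distance 4: D.
Distance 5: C, E — contains E.

5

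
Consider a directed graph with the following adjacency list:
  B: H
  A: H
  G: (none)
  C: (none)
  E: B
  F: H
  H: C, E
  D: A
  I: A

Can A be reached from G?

G has no outgoing edges, so nothing is reachable from it.

No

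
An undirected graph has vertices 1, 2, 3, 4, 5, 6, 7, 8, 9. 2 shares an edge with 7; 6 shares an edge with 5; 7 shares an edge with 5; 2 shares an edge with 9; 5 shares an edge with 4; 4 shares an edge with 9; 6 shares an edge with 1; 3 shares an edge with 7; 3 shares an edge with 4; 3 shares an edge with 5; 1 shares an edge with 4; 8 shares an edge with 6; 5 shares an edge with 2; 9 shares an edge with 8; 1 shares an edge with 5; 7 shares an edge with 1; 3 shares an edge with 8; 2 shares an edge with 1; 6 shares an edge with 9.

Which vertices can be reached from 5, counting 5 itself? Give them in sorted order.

Start at 5.
Its neighbours: 1, 2, 3, 4, 6, 7.
Then their neighbours: 8, 9.
Every vertex is now reached.

1, 2, 3, 4, 5, 6, 7, 8, 9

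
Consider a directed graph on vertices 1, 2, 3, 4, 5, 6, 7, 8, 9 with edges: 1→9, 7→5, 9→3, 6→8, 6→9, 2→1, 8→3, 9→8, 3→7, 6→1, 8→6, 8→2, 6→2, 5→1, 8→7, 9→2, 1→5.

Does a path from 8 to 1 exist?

Explore from 8.
Distance 1: reach 2, 3, 6, 7.
Distance 2: reach 1, 5, 9.
Found 1.

Yes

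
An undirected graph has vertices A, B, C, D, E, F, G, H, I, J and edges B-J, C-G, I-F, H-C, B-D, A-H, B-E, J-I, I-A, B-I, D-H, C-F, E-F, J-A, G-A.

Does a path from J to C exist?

Yes

Explore from J.
Distance 1: reach A, B, I.
Distance 2: reach D, E, F, G, H.
Distance 3: reach C.
Found C.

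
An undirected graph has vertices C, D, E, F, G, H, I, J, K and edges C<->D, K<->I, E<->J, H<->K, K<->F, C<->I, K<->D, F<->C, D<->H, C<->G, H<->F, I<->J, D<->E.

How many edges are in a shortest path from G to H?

3

Distance 0: G.
Distance 1: C.
Distance 2: D, F, I.
Distance 3: E, H, J, K — contains H.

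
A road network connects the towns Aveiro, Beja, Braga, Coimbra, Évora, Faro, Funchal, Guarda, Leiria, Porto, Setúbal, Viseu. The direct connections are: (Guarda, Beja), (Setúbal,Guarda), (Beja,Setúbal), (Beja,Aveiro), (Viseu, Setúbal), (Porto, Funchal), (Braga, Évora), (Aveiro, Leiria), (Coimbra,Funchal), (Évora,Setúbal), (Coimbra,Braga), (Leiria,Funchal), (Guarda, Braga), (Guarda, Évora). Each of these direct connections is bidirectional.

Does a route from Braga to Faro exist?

Explore from Braga.
Distance 1: reach Coimbra, Évora, Guarda.
Distance 2: reach Beja, Funchal, Setúbal.
Distance 3: reach Aveiro, Leiria, Porto, Viseu.
The search is exhausted without reaching Faro; it lies in a different component.

No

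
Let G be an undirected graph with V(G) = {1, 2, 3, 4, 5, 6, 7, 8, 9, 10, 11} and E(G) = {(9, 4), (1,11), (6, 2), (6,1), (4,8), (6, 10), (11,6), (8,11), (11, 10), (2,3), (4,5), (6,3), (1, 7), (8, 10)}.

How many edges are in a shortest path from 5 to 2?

5

Distance 0: 5.
Distance 1: 4.
Distance 2: 8, 9.
Distance 3: 10, 11.
Distance 4: 1, 6.
Distance 5: 2, 3, 7 — contains 2.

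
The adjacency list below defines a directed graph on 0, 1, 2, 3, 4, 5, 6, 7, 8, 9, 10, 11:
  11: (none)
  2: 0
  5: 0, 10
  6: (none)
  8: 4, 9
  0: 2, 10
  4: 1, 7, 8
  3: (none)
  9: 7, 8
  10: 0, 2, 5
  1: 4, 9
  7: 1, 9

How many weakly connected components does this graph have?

From 0: component {0, 2, 5, 10}.
From 1: component {1, 4, 7, 8, 9}.
From 3: component {3}.
From 6: component {6}.
From 11: component {11}.
That's 5 components.

5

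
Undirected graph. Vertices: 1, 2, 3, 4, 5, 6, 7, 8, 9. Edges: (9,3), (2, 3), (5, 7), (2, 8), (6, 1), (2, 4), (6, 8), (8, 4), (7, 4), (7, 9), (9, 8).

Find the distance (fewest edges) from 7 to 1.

4

Distance 0: 7.
Distance 1: 4, 5, 9.
Distance 2: 2, 3, 8.
Distance 3: 6.
Distance 4: 1 — contains 1.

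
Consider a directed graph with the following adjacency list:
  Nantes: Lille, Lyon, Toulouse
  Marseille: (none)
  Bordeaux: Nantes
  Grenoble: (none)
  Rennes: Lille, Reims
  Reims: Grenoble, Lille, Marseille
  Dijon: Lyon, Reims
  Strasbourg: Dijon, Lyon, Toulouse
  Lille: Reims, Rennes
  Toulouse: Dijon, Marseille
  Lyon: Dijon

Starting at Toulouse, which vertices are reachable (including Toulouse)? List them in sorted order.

Start at Toulouse.
Its neighbours: Dijon, Marseille.
Then their neighbours: Lyon, Reims.
Then next layer: Grenoble, Lille.
Then next layer: Rennes.
Nothing further is reachable.

Dijon, Grenoble, Lille, Lyon, Marseille, Reims, Rennes, Toulouse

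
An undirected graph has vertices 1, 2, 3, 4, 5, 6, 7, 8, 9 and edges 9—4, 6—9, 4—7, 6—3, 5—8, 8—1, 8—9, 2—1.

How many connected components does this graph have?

From 1: component {1, 2, 3, 4, 5, 6, 7, 8, 9}.
That's 1 component.

1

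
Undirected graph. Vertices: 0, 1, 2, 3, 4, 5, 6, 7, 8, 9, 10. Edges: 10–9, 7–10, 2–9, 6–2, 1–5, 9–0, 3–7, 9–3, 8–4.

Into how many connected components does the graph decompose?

3

From 0: component {0, 2, 3, 6, 7, 9, 10}.
From 1: component {1, 5}.
From 4: component {4, 8}.
That's 3 components.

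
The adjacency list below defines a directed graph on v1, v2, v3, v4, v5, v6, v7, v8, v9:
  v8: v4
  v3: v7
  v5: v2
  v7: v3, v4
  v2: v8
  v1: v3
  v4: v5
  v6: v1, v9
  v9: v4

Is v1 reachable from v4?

No

Explore from v4.
Distance 1: reach v5.
Distance 2: reach v2.
Distance 3: reach v8.
The search from v4 is exhausted; no directed path reaches v1.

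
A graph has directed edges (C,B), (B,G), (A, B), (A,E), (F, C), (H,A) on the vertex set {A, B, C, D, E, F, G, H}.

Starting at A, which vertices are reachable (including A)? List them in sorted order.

Start at A.
Its neighbours: B, E.
Then their neighbours: G.
Nothing further is reachable.

A, B, E, G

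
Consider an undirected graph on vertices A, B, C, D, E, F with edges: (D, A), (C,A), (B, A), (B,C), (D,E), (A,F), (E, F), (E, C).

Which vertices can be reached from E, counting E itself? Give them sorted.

A, B, C, D, E, F

Start at E.
Its neighbours: C, D, F.
Then their neighbours: A, B.
Every vertex is now reached.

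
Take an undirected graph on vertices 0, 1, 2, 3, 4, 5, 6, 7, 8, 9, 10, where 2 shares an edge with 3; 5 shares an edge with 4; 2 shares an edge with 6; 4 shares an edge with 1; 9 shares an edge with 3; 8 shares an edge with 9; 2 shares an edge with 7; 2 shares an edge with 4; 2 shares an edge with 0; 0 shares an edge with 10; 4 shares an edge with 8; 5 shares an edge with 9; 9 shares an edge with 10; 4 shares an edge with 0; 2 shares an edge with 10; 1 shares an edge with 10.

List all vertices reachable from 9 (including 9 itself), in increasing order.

0, 1, 2, 3, 4, 5, 6, 7, 8, 9, 10

Start at 9.
Its neighbours: 3, 5, 8, 10.
Then their neighbours: 0, 1, 2, 4.
Then next layer: 6, 7.
Every vertex is now reached.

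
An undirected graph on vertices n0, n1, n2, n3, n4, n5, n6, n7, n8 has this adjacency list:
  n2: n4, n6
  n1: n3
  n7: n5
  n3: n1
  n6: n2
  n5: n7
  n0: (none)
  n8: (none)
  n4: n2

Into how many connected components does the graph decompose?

5

From n0: component {n0}.
From n1: component {n1, n3}.
From n2: component {n2, n4, n6}.
From n5: component {n5, n7}.
From n8: component {n8}.
That's 5 components.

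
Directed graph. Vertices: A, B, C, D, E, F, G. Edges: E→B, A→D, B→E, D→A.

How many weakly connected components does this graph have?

From A: component {A, D}.
From B: component {B, E}.
From C: component {C}.
From F: component {F}.
From G: component {G}.
That's 5 components.

5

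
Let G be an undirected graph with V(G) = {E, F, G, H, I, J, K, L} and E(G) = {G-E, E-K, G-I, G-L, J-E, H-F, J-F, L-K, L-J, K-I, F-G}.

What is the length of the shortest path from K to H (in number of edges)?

4

Distance 0: K.
Distance 1: E, I, L.
Distance 2: G, J.
Distance 3: F.
Distance 4: H — contains H.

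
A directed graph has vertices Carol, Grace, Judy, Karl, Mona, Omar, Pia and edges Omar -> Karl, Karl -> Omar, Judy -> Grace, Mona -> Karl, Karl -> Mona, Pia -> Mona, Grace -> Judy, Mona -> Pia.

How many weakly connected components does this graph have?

3

From Carol: component {Carol}.
From Grace: component {Grace, Judy}.
From Karl: component {Karl, Mona, Omar, Pia}.
That's 3 components.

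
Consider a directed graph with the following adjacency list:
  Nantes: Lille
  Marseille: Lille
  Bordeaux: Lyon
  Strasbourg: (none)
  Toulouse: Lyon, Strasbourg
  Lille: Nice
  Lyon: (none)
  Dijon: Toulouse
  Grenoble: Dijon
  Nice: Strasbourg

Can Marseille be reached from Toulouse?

Explore from Toulouse.
Distance 1: reach Lyon, Strasbourg.
The search from Toulouse is exhausted; no directed path reaches Marseille.

No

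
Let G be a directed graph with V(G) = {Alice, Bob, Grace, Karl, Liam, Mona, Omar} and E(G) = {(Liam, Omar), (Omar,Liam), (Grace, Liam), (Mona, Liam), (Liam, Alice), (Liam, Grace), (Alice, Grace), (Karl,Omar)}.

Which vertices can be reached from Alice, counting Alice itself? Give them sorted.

Alice, Grace, Liam, Omar

Start at Alice.
Its neighbours: Grace.
Then their neighbours: Liam.
Then next layer: Omar.
Nothing further is reachable.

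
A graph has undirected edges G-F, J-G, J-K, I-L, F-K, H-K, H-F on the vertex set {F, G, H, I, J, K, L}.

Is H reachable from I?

No

Explore from I.
Distance 1: reach L.
The search is exhausted without reaching H; it lies in a different component.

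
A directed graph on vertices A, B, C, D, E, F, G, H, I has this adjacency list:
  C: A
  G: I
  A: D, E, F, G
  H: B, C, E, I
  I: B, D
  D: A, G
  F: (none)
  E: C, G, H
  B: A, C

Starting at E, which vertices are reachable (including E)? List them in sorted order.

A, B, C, D, E, F, G, H, I

Start at E.
Its neighbours: C, G, H.
Then their neighbours: A, B, I.
Then next layer: D, F.
Every vertex is now reached.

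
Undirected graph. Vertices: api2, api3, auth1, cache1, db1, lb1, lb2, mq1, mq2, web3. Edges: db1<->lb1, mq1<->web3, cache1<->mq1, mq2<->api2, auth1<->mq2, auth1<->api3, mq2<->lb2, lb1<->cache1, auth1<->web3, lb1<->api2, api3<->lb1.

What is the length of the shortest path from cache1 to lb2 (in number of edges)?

Distance 0: cache1.
Distance 1: lb1, mq1.
Distance 2: api2, api3, db1, web3.
Distance 3: auth1, mq2.
Distance 4: lb2 — contains lb2.

4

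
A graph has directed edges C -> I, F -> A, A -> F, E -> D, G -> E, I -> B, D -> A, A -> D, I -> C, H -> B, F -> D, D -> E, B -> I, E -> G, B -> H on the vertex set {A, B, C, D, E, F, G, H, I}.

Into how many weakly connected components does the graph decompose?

From A: component {A, D, E, F, G}.
From B: component {B, C, H, I}.
That's 2 components.

2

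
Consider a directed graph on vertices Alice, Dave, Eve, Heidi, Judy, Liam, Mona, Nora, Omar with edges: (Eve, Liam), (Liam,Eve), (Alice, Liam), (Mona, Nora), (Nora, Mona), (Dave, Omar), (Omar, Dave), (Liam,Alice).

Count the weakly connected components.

5

From Alice: component {Alice, Eve, Liam}.
From Dave: component {Dave, Omar}.
From Heidi: component {Heidi}.
From Judy: component {Judy}.
From Mona: component {Mona, Nora}.
That's 5 components.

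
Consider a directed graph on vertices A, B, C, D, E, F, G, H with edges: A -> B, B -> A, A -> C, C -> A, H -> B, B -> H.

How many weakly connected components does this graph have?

From A: component {A, B, C, H}.
From D: component {D}.
From E: component {E}.
From F: component {F}.
From G: component {G}.
That's 5 components.

5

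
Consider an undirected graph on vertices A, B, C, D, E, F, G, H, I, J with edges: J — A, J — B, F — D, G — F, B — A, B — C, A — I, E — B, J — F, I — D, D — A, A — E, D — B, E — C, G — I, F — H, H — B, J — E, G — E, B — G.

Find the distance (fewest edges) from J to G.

2

Distance 0: J.
Distance 1: A, B, E, F.
Distance 2: C, D, G, H, I — contains G.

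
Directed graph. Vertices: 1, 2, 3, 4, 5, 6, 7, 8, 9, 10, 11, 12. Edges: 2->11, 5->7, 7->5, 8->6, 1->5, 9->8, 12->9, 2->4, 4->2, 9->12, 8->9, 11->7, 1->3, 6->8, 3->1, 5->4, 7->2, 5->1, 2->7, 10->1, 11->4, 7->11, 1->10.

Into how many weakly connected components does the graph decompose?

2

From 1: component {1, 2, 3, 4, 5, 7, 10, 11}.
From 6: component {6, 8, 9, 12}.
That's 2 components.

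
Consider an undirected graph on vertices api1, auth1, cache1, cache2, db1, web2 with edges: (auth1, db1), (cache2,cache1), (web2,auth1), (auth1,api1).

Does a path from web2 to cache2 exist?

No

Explore from web2.
Distance 1: reach auth1.
Distance 2: reach api1, db1.
The search is exhausted without reaching cache2; it lies in a different component.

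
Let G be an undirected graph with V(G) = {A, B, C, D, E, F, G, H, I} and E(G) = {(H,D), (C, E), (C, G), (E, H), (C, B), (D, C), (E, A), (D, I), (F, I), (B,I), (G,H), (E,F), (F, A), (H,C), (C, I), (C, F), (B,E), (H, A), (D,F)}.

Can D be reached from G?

Explore from G.
Distance 1: reach C, H.
Distance 2: reach A, B, D, E, F, I.
Found D.

Yes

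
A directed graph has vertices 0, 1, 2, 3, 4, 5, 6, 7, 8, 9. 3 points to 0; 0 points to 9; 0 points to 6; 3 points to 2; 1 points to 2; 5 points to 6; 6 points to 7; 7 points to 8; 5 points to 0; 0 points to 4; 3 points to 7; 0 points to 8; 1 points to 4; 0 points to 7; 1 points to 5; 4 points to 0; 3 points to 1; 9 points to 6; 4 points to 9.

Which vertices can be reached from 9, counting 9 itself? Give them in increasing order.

6, 7, 8, 9

Start at 9.
Its neighbours: 6.
Then their neighbours: 7.
Then next layer: 8.
Nothing further is reachable.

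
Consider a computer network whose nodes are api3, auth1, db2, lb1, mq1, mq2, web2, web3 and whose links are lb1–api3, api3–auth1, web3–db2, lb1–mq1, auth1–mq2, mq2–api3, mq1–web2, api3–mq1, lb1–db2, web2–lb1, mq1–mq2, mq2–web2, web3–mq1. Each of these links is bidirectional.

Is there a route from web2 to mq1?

Explore from web2.
Distance 1: reach lb1, mq1, mq2.
Found mq1.

Yes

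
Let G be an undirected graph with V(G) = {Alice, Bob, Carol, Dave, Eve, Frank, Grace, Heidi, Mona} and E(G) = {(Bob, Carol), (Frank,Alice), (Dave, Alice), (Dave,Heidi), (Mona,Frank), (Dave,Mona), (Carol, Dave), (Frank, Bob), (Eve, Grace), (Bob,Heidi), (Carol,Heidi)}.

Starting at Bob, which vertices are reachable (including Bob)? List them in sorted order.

Start at Bob.
Its neighbours: Carol, Frank, Heidi.
Then their neighbours: Alice, Dave, Mona.
Nothing further is reachable.

Alice, Bob, Carol, Dave, Frank, Heidi, Mona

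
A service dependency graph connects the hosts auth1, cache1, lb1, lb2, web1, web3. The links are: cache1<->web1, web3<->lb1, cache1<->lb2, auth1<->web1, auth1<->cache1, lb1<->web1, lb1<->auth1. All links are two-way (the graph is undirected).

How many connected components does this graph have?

1

From auth1: component {auth1, cache1, lb1, lb2, web1, web3}.
That's 1 component.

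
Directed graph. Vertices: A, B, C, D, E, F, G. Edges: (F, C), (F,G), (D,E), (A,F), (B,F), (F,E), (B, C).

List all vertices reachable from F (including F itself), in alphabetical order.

Start at F.
Its neighbours: C, E, G.
Nothing further is reachable.

C, E, F, G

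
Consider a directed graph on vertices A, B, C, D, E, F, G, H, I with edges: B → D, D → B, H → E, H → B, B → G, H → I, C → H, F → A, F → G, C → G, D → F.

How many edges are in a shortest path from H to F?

3

Distance 0: H.
Distance 1: B, E, I.
Distance 2: D, G.
Distance 3: F — contains F.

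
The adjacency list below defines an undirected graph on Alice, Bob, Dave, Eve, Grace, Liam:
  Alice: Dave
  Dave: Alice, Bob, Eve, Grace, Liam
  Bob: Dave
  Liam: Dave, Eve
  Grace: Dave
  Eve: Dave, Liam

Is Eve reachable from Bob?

Yes

Explore from Bob.
Distance 1: reach Dave.
Distance 2: reach Alice, Eve, Grace, Liam.
Found Eve.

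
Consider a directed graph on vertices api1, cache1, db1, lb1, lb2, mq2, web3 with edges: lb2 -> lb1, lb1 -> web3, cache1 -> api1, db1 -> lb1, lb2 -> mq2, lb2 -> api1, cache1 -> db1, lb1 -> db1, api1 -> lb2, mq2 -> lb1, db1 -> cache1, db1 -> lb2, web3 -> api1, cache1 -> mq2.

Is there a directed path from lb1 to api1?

Yes

Explore from lb1.
Distance 1: reach db1, web3.
Distance 2: reach api1, cache1, lb2.
Found api1.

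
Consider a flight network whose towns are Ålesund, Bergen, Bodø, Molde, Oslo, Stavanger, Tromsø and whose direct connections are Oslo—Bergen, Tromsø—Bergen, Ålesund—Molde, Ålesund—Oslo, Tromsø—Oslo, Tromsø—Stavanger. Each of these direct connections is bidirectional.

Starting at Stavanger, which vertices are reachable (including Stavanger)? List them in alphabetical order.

Ålesund, Bergen, Molde, Oslo, Stavanger, Tromsø

Start at Stavanger.
Its neighbours: Tromsø.
Then their neighbours: Bergen, Oslo.
Then next layer: Ålesund.
Then next layer: Molde.
Nothing further is reachable.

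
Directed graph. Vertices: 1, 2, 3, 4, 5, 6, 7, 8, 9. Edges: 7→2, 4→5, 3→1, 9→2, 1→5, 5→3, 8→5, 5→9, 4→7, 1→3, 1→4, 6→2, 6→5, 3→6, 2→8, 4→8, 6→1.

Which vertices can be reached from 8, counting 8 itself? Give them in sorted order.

Start at 8.
Its neighbours: 5.
Then their neighbours: 3, 9.
Then next layer: 1, 2, 6.
Then next layer: 4.
Then next layer: 7.
Every vertex is now reached.

1, 2, 3, 4, 5, 6, 7, 8, 9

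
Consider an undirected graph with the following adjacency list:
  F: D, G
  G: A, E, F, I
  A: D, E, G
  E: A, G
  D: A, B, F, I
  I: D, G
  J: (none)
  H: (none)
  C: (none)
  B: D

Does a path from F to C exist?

Explore from F.
Distance 1: reach D, G.
Distance 2: reach A, B, E, I.
The search is exhausted without reaching C; it lies in a different component.

No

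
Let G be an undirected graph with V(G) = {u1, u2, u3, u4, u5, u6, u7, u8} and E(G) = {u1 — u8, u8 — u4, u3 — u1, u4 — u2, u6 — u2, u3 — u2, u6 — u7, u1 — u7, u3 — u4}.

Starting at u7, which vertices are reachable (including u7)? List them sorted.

u1, u2, u3, u4, u6, u7, u8

Start at u7.
Its neighbours: u1, u6.
Then their neighbours: u2, u3, u8.
Then next layer: u4.
Nothing further is reachable.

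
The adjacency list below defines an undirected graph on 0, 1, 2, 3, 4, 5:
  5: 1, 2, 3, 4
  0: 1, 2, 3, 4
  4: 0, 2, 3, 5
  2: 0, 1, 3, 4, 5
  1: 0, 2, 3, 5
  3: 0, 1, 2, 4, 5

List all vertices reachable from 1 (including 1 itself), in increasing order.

Start at 1.
Its neighbours: 0, 2, 3, 5.
Then their neighbours: 4.
Every vertex is now reached.

0, 1, 2, 3, 4, 5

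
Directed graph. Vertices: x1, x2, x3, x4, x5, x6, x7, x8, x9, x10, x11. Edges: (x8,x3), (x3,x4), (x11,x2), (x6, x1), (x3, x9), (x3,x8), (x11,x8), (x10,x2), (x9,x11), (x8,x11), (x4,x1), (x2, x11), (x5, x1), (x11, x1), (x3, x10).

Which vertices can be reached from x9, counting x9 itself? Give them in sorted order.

Start at x9.
Its neighbours: x11.
Then their neighbours: x1, x2, x8.
Then next layer: x3.
Then next layer: x4, x10.
Nothing further is reachable.

x1, x2, x3, x4, x8, x9, x10, x11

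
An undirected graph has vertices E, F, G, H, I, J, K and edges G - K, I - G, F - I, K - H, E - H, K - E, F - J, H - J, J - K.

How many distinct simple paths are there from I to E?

7

I–F–J–H–E
I–F–J–H–K–E
I–F–J–K–E
I–F–J–K–H–E
I–G–K–E
I–G–K–H–E
I–G–K–J–H–E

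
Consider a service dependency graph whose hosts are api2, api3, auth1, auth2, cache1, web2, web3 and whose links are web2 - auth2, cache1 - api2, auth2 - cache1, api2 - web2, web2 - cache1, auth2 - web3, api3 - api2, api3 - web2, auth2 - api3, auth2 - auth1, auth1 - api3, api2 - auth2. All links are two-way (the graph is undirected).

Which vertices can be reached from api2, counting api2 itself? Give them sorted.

Start at api2.
Its neighbours: api3, auth2, cache1, web2.
Then their neighbours: auth1, web3.
Every vertex is now reached.

api2, api3, auth1, auth2, cache1, web2, web3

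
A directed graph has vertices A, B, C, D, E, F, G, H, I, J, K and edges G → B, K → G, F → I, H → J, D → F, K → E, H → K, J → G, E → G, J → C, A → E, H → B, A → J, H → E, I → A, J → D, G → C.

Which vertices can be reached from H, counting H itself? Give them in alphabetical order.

A, B, C, D, E, F, G, H, I, J, K

Start at H.
Its neighbours: B, E, J, K.
Then their neighbours: C, D, G.
Then next layer: F.
Then next layer: I.
Then next layer: A.
Every vertex is now reached.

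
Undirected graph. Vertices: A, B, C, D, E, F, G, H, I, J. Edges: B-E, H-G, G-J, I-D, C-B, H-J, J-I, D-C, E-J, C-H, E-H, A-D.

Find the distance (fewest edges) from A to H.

Distance 0: A.
Distance 1: D.
Distance 2: C, I.
Distance 3: B, H, J — contains H.

3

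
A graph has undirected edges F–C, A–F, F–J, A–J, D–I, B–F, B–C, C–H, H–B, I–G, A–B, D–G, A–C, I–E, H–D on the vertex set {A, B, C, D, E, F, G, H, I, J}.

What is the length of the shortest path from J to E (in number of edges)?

Distance 0: J.
Distance 1: A, F.
Distance 2: B, C.
Distance 3: H.
Distance 4: D.
Distance 5: G, I.
Distance 6: E — contains E.

6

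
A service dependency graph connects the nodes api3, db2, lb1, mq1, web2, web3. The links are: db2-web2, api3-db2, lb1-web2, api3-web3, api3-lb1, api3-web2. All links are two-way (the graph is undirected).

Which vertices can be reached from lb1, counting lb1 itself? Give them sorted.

Start at lb1.
Its neighbours: api3, web2.
Then their neighbours: db2, web3.
Nothing further is reachable.

api3, db2, lb1, web2, web3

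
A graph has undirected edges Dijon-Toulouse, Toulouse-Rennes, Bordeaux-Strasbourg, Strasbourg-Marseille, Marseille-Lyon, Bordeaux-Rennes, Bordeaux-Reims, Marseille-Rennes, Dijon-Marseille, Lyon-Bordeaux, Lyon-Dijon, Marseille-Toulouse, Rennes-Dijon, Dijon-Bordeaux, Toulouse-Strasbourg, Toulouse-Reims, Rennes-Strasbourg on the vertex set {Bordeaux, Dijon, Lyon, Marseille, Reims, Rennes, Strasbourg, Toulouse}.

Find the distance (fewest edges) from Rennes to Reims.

2

Distance 0: Rennes.
Distance 1: Bordeaux, Dijon, Marseille, Strasbourg, Toulouse.
Distance 2: Lyon, Reims — contains Reims.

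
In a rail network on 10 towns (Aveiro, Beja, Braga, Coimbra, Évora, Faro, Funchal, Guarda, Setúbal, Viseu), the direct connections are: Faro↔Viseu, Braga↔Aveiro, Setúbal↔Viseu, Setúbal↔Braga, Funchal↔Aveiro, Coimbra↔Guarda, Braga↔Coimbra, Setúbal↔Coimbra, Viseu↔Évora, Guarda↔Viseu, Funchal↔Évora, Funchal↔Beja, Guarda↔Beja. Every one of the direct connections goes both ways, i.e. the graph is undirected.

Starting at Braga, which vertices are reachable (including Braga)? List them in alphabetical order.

Start at Braga.
Its neighbours: Aveiro, Coimbra, Setúbal.
Then their neighbours: Funchal, Guarda, Viseu.
Then next layer: Beja, Évora, Faro.
Every vertex is now reached.

Aveiro, Beja, Braga, Coimbra, Évora, Faro, Funchal, Guarda, Setúbal, Viseu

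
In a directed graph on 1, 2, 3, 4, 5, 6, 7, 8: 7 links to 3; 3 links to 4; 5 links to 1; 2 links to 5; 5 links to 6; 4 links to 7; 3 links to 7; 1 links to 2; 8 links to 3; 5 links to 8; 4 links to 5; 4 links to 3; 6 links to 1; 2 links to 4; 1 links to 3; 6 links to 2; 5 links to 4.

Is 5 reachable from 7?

Explore from 7.
Distance 1: reach 3.
Distance 2: reach 4.
Distance 3: reach 5.
Found 5.

Yes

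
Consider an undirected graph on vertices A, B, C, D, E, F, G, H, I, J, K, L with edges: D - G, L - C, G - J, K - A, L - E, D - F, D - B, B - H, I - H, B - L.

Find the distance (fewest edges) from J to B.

3

Distance 0: J.
Distance 1: G.
Distance 2: D.
Distance 3: B, F — contains B.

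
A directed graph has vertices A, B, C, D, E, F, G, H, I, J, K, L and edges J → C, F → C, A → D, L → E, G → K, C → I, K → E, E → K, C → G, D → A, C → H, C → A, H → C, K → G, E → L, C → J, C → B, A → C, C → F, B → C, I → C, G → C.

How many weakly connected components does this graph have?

From A: component {A, B, C, D, E, F, G, H, I, J, K, L}.
That's 1 component.

1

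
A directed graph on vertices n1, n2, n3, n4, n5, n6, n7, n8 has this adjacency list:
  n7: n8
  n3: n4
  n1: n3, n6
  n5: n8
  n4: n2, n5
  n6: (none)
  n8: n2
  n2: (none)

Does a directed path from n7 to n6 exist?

No

Explore from n7.
Distance 1: reach n8.
Distance 2: reach n2.
The search from n7 is exhausted; no directed path reaches n6.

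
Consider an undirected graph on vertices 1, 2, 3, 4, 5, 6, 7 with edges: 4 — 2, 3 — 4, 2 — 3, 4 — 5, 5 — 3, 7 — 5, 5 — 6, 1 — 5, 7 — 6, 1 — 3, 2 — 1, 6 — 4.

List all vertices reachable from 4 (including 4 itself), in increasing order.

Start at 4.
Its neighbours: 2, 3, 5, 6.
Then their neighbours: 1, 7.
Every vertex is now reached.

1, 2, 3, 4, 5, 6, 7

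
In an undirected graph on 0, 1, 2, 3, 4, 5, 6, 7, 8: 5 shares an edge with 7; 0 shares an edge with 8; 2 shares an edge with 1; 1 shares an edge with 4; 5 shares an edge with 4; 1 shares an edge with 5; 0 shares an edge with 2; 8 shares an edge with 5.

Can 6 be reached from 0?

Explore from 0.
Distance 1: reach 2, 8.
Distance 2: reach 1, 5.
Distance 3: reach 4, 7.
The search is exhausted without reaching 6; it lies in a different component.

No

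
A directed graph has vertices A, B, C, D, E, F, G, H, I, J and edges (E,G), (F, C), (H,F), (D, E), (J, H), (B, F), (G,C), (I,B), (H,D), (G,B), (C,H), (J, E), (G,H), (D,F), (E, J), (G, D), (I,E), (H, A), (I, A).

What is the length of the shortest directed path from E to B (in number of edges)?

2

Distance 0: E.
Distance 1: G, J.
Distance 2: B, C, D, H — contains B.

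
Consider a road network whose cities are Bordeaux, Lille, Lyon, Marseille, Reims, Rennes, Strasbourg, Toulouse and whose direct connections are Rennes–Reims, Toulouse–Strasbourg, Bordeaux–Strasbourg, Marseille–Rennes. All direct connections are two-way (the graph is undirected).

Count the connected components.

From Bordeaux: component {Bordeaux, Strasbourg, Toulouse}.
From Lille: component {Lille}.
From Lyon: component {Lyon}.
From Marseille: component {Marseille, Reims, Rennes}.
That's 4 components.

4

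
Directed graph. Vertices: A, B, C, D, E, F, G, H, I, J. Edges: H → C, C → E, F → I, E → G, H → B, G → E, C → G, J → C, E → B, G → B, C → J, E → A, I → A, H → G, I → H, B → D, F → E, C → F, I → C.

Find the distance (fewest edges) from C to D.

Distance 0: C.
Distance 1: E, F, G, J.
Distance 2: A, B, I.
Distance 3: D, H — contains D.

3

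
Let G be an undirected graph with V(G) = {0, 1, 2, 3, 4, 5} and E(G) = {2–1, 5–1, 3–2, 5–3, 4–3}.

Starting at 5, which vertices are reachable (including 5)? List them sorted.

1, 2, 3, 4, 5

Start at 5.
Its neighbours: 1, 3.
Then their neighbours: 2, 4.
Nothing further is reachable.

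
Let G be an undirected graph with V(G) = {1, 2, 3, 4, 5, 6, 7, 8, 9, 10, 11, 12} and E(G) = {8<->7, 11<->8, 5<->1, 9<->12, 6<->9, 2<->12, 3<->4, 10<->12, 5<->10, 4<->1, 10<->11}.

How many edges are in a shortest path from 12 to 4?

Distance 0: 12.
Distance 1: 2, 9, 10.
Distance 2: 5, 6, 11.
Distance 3: 1, 8.
Distance 4: 4, 7 — contains 4.

4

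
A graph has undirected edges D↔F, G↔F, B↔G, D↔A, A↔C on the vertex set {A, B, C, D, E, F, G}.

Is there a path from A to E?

Explore from A.
Distance 1: reach C, D.
Distance 2: reach F.
Distance 3: reach G.
Distance 4: reach B.
The search is exhausted without reaching E; it lies in a different component.

No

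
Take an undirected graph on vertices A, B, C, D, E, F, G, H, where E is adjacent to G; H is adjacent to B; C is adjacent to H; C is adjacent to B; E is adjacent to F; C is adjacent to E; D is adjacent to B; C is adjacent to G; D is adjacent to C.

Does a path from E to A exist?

No

Explore from E.
Distance 1: reach C, F, G.
Distance 2: reach B, D, H.
The search is exhausted without reaching A; it lies in a different component.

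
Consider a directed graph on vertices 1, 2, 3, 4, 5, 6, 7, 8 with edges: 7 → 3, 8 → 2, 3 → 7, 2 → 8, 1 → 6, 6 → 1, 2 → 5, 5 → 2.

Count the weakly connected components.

From 1: component {1, 6}.
From 2: component {2, 5, 8}.
From 3: component {3, 7}.
From 4: component {4}.
That's 4 components.

4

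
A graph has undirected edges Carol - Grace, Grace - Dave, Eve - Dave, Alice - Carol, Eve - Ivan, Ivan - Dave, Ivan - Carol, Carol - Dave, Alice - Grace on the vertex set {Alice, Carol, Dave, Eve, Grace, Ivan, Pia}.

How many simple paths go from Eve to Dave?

Eve–Dave
Eve–Ivan–Carol–Alice–Grace–Dave
Eve–Ivan–Carol–Dave
Eve–Ivan–Carol–Grace–Dave
Eve–Ivan–Dave

5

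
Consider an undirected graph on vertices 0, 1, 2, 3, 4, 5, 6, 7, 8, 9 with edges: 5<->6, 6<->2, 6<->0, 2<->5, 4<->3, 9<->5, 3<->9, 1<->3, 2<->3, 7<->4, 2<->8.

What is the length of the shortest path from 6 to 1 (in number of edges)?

3

Distance 0: 6.
Distance 1: 0, 2, 5.
Distance 2: 3, 8, 9.
Distance 3: 1, 4 — contains 1.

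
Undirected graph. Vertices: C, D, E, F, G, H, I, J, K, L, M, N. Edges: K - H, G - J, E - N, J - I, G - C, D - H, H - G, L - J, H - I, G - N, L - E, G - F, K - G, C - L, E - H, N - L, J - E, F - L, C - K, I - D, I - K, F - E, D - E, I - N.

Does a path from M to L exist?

No

M has no edges, so nothing is reachable from it.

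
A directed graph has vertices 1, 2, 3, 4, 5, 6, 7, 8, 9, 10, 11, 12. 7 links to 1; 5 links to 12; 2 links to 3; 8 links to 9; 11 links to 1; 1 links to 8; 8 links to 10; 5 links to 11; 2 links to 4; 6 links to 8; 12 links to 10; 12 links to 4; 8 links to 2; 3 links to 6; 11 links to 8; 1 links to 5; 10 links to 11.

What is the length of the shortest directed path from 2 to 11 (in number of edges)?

5

Distance 0: 2.
Distance 1: 3, 4.
Distance 2: 6.
Distance 3: 8.
Distance 4: 9, 10.
Distance 5: 11 — contains 11.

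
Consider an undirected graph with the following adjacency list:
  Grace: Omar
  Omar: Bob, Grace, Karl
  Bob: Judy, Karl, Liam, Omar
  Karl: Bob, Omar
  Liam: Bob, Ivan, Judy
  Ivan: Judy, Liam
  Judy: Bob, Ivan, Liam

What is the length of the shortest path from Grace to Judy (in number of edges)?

3

Distance 0: Grace.
Distance 1: Omar.
Distance 2: Bob, Karl.
Distance 3: Judy, Liam — contains Judy.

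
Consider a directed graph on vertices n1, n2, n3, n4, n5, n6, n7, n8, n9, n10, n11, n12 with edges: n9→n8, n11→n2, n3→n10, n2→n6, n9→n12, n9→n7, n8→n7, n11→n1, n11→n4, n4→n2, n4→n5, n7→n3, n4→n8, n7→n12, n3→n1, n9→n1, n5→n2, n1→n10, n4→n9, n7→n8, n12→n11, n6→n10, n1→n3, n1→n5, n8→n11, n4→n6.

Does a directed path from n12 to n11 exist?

Explore from n12.
Distance 1: reach n11.
Found n11.

Yes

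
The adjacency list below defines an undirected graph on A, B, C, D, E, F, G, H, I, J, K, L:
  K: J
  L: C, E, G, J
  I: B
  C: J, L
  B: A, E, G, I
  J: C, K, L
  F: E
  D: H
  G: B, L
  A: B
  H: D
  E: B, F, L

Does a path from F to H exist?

No

Explore from F.
Distance 1: reach E.
Distance 2: reach B, L.
Distance 3: reach A, C, G, I, J.
Distance 4: reach K.
The search is exhausted without reaching H; it lies in a different component.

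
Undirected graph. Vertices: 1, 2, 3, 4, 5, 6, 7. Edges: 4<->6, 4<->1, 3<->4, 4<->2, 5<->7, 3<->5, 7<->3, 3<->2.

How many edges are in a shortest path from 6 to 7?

Distance 0: 6.
Distance 1: 4.
Distance 2: 1, 2, 3.
Distance 3: 5, 7 — contains 7.

3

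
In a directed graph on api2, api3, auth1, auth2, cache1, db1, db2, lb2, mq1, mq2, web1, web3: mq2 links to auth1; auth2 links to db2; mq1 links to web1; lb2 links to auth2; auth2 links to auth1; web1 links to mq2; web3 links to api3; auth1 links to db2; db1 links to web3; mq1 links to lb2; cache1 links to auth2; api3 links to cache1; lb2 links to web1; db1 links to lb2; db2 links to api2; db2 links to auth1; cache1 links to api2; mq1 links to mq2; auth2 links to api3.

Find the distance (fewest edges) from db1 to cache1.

Distance 0: db1.
Distance 1: lb2, web3.
Distance 2: api3, auth2, web1.
Distance 3: auth1, cache1, db2, mq2 — contains cache1.

3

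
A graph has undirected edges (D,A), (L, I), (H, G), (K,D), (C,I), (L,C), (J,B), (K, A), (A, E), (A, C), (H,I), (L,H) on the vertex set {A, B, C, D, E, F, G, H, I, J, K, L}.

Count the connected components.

3

From A: component {A, C, D, E, G, H, I, K, L}.
From B: component {B, J}.
From F: component {F}.
That's 3 components.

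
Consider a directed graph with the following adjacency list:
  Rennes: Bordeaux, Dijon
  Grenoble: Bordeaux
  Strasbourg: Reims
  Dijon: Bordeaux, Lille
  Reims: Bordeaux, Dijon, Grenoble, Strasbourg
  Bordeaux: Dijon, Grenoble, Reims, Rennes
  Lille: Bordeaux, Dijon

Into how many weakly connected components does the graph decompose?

1

From Bordeaux: component {Bordeaux, Dijon, Grenoble, Lille, Reims, Rennes, Strasbourg}.
That's 1 component.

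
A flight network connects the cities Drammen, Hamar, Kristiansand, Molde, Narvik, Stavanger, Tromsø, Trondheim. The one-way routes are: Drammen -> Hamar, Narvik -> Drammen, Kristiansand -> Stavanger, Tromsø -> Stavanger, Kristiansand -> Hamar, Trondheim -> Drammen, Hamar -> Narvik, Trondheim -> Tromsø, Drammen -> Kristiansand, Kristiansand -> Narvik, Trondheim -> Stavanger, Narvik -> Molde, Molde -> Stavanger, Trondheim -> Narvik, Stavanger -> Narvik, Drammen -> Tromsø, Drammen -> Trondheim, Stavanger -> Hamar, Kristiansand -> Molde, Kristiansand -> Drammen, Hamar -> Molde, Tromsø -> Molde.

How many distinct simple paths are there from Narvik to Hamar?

10

Narvik→Drammen→Hamar
Narvik→Drammen→Kristiansand→Hamar
Narvik→Drammen→Kristiansand→Molde→Stavanger→Hamar
Narvik→Drammen→Kristiansand→Stavanger→Hamar
Narvik→Drammen→Tromsø→Molde→Stavanger→Hamar
Narvik→Drammen→Tromsø→Stavanger→Hamar
Narvik→Drammen→Trondheim→Stavanger→Hamar
Narvik→Drammen→Trondheim→Tromsø→Molde→Stavanger→Hamar
Narvik→Drammen→Trondheim→Tromsø→Stavanger→Hamar
Narvik→Molde→Stavanger→Hamar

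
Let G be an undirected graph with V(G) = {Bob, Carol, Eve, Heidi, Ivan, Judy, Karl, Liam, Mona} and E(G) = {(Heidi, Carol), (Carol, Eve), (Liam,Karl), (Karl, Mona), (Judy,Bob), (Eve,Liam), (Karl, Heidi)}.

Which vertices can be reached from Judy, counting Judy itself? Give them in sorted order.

Bob, Judy

Start at Judy.
Its neighbours: Bob.
Nothing further is reachable.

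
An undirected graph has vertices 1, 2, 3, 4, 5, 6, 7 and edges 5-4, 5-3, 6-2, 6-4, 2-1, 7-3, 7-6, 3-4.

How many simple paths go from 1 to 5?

4

1–2–6–4–3–5
1–2–6–4–5
1–2–6–7–3–4–5
1–2–6–7–3–5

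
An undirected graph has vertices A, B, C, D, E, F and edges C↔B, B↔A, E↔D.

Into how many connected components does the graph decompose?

3

From A: component {A, B, C}.
From D: component {D, E}.
From F: component {F}.
That's 3 components.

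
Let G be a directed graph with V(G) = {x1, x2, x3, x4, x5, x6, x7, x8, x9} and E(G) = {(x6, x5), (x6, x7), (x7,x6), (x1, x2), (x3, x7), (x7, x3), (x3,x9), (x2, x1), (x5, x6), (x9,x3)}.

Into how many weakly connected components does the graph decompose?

From x1: component {x1, x2}.
From x3: component {x3, x5, x6, x7, x9}.
From x4: component {x4}.
From x8: component {x8}.
That's 4 components.

4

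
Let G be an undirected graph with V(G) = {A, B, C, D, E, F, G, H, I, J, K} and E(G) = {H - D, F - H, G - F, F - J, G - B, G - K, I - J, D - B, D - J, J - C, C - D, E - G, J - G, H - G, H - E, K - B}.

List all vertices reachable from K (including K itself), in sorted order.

B, C, D, E, F, G, H, I, J, K

Start at K.
Its neighbours: B, G.
Then their neighbours: D, E, F, H, J.
Then next layer: C, I.
Nothing further is reachable.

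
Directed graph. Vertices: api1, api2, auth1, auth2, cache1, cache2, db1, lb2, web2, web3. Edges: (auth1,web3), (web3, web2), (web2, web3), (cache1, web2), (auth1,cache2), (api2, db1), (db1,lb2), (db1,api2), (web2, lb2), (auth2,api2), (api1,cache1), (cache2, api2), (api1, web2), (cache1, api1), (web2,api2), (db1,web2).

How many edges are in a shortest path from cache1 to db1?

3

Distance 0: cache1.
Distance 1: api1, web2.
Distance 2: api2, lb2, web3.
Distance 3: db1 — contains db1.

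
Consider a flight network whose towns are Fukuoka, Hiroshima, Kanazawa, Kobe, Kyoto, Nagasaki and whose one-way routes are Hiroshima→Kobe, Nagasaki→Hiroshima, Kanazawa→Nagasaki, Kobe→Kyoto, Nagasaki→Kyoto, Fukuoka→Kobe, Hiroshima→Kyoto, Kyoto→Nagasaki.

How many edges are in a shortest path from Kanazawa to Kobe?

3

Distance 0: Kanazawa.
Distance 1: Nagasaki.
Distance 2: Hiroshima, Kyoto.
Distance 3: Kobe — contains Kobe.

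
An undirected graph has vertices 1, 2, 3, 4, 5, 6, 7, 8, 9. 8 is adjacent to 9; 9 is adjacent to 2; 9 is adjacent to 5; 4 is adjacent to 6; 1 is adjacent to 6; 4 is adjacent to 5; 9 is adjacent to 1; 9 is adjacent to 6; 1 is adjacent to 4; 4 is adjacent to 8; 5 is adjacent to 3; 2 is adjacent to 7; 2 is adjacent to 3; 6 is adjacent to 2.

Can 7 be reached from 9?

Explore from 9.
Distance 1: reach 1, 2, 5, 6, 8.
Distance 2: reach 3, 4, 7.
Found 7.

Yes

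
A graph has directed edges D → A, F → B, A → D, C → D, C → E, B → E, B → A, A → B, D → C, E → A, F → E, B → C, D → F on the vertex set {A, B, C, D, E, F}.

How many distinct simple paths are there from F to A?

F→B→A
F→B→C→D→A
F→B→C→E→A
F→B→E→A
F→E→A

5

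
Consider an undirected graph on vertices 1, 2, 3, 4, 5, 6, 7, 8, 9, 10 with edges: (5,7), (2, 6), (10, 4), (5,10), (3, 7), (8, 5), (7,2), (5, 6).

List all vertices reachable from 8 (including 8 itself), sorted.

Start at 8.
Its neighbours: 5.
Then their neighbours: 6, 7, 10.
Then next layer: 2, 3, 4.
Nothing further is reachable.

2, 3, 4, 5, 6, 7, 8, 10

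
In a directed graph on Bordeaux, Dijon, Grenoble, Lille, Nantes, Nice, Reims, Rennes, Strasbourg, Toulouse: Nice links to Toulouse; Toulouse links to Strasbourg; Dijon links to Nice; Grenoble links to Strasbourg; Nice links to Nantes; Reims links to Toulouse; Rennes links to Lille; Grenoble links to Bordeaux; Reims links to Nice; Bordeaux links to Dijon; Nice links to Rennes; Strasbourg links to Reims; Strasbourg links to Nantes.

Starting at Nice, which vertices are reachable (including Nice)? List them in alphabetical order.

Lille, Nantes, Nice, Reims, Rennes, Strasbourg, Toulouse

Start at Nice.
Its neighbours: Nantes, Rennes, Toulouse.
Then their neighbours: Lille, Strasbourg.
Then next layer: Reims.
Nothing further is reachable.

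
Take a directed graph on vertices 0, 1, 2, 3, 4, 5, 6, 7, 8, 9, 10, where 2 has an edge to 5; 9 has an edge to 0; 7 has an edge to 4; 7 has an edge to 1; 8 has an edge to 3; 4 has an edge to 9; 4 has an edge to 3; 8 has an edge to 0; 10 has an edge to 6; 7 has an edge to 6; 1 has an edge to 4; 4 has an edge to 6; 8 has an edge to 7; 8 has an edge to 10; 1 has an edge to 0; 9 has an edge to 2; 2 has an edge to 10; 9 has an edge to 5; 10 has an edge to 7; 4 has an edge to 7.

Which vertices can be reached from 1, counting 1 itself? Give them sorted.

0, 1, 2, 3, 4, 5, 6, 7, 9, 10

Start at 1.
Its neighbours: 0, 4.
Then their neighbours: 3, 6, 7, 9.
Then next layer: 2, 5.
Then next layer: 10.
Nothing further is reachable.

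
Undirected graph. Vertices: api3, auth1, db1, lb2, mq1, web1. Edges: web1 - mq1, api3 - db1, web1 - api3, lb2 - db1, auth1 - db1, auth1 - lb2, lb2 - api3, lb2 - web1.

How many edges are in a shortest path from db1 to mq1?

3

Distance 0: db1.
Distance 1: api3, auth1, lb2.
Distance 2: web1.
Distance 3: mq1 — contains mq1.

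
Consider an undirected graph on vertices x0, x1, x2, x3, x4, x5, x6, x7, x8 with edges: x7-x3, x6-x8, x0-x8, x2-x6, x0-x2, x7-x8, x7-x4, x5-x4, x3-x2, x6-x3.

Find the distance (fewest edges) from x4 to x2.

3

Distance 0: x4.
Distance 1: x5, x7.
Distance 2: x3, x8.
Distance 3: x0, x2, x6 — contains x2.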